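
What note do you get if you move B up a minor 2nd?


Working:
minor 2nd: 2 letter names, 1 semitones
Letter: B + 1 → C
Pitch: B + 1 semitones, spelled as a C → C
= C


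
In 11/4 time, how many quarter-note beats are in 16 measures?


Time signature 11/4: the bottom number 4 means the quarter note gets one count
The top number 11 means 11 quarter-note beats per measure
Total = 11 × 16 measures
= 176 quarter-note beats


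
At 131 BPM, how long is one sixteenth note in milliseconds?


Solution.
One quarter-note beat = 60000 / BPM = 60000 / 131 ms
Sixteenth note = 1/4 × quarter note
Duration = 1/4 × 60000 / 131 = 15000 / 131
= 114.5 ms


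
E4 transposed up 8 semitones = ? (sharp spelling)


E4: chromatic position 4 in octave 4 → absolute = 4×12 + 4 = 52
Transpose up 8: 52 + 8 = 60
60 = 5×12 + 0 → C in octave 5
Result = C5


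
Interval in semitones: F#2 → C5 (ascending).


Absolute semitone position = octave×12 + chromatic position
F#2: 2×12 + 6 = 30
C5: 5×12 + 0 = 60
Difference = 60 - 30 = 30
= 30 semitones


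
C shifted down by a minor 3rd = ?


Step by step:
minor 3rd: 3 letter names, 3 semitones
Letter: C - 2 → A
Pitch: C - 3 semitones, spelled as an A → A
= A


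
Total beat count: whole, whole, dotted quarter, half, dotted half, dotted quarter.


Step by step:
Beat values:
  whole = 4 beats
  whole = 4 beats
  dotted quarter = 1.5 beats
  half = 2 beats
  dotted half = 3 beats
  dotted quarter = 1.5 beats
Sum = 4 + 4 + 1.5 + 2 + 3 + 1.5
= 16 beats


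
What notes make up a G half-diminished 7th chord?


Reasoning:
Half-diminished 7th chord = root + minor 3rd + diminished 5th + minor 7th
Seventh chords stack in thirds, so the letter names are G-B-D-F
Root: G
Minor 3rd above G: Bb
Diminished 5th above G: Db
Minor 7th above G: F
Chord = G Bb Db F


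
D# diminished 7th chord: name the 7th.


Solution.
Diminished 7th chord = root + minor 3rd + diminished 5th + diminished 7th
Seventh chords stack in thirds, so the letter names are D-F-A-C
Root: D#
Minor 3rd above D#: F#
Diminished 5th above D#: A
Diminished 7th above D#: C
The 7th = C


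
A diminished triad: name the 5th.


Working:
Diminished triad = root + minor 3rd (3 semitones) + diminished 5th (6 semitones)
A triad on A stacks thirds, so the chord tones use letter names A-C-E
Root: A
Minor 3rd above A: C
Diminished 5th above A: Eb
The 5th = Eb


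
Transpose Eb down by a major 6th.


major 6th: 6 letter names, 9 semitones
Letter: E - 5 → G
Pitch: Eb - 9 semitones, spelled as a G → Gb
= Gb


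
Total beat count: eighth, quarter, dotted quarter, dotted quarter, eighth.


Beat values:
  eighth = 0.5 beats
  quarter = 1 beat
  dotted quarter = 1.5 beats
  dotted quarter = 1.5 beats
  eighth = 0.5 beats
Sum = 0.5 + 1 + 1.5 + 1.5 + 0.5
= 5 beats


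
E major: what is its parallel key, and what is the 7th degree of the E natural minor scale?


Working:
Parallel keys share the same tonic but differ in mode
E major → parallel is E minor
E natural minor scale: E F# G A B C D
= E minor; 7th degree = D


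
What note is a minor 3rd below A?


Reasoning:
A 3rd spans 3 letter names, so from A we land on F
A minor 3rd = 3 semitones below A
Spell F at that pitch: F#
= F#


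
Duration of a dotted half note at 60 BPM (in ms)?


Solution.
One quarter-note beat = 60000 / BPM = 60000 / 60 ms
Dotted half note = 3 × quarter note
Duration = 3 × 60000 / 60 = 180000 / 60
= 3000.0 ms


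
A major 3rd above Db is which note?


A 3rd spans 3 letter names, so from D we land on F
A major 3rd = 4 semitones above Db
Spell F at that pitch: F
= F


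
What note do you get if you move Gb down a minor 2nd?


Reasoning:
minor 2nd: 2 letter names, 1 semitones
Letter: G - 1 → F
Pitch: Gb - 1 semitones, spelled as an F → F
= F


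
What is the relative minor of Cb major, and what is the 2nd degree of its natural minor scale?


Let's work it out.
The relative minor shares the major's key signature and starts on its 6th degree
6th degree = a major 6th above the tonic; a major 6th above Cb is Ab
→ relative minor of Cb major is Ab minor
Ab natural minor scale: Ab Bb Cb Db Eb Fb Gb
= Ab minor; 2nd degree = Bb


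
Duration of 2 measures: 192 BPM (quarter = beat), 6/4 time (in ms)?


Quarter-note beat duration = 60000 / 192 ms
Beats per measure (6/4) = 6
One measure = 6 × 60000 / 192 = 360000 / 192 ms
2 measures = 2 × 360000 / 192 = 720000 / 192
= 3750.0 ms


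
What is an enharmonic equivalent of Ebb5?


Step by step:
Enharmonic notes sound the same pitch but are spelled with different letter names
Ebb and D name the same pitch class
= D5


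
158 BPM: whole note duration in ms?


Step by step:
One quarter-note beat = 60000 / BPM = 60000 / 158 ms
Whole note = 4 × quarter note
Duration = 4 × 60000 / 158 = 240000 / 158
= 1519.0 ms


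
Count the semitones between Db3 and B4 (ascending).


Absolute semitone position = octave×12 + chromatic position
Db3: 3×12 + 1 = 37
B4: 4×12 + 11 = 59
Difference = 59 - 37 = 22
= 22 semitones


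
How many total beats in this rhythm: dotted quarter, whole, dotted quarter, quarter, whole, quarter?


Working:
Beat values:
  dotted quarter = 1.5 beats
  whole = 4 beats
  dotted quarter = 1.5 beats
  quarter = 1 beat
  whole = 4 beats
  quarter = 1 beat
Sum = 1.5 + 4 + 1.5 + 1 + 4 + 1
= 13 beats


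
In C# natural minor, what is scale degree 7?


Working:
Natural minor scale pattern: W-H-W-W-H-W-W (2-1-2-2-1-2-2 semitones)
Starting from C#:
  C# + 2 semitones → D#
  D# + 1 semitone → E
  E + 2 semitones → F#
  F# + 2 semitones → G#
  G# + 1 semitone → A
  A + 2 semitones → B
  B + 2 semitones → C#
Scale: C# D# E F# G# A B
Degree 7 = B


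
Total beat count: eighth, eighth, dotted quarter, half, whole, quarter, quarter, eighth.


Beat values:
  eighth = 0.5 beats
  eighth = 0.5 beats
  dotted quarter = 1.5 beats
  half = 2 beats
  whole = 4 beats
  quarter = 1 beat
  quarter = 1 beat
  eighth = 0.5 beats
Sum = 0.5 + 0.5 + 1.5 + 2 + 4 + 1 + 1 + 0.5
= 11 beats


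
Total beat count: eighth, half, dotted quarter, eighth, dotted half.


Solution.
Beat values:
  eighth = 0.5 beats
  half = 2 beats
  dotted quarter = 1.5 beats
  eighth = 0.5 beats
  dotted half = 3 beats
Sum = 0.5 + 2 + 1.5 + 0.5 + 3
= 7.5 beats


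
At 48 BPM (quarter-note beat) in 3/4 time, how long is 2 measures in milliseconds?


Solution.
Quarter-note beat duration = 60000 / 48 ms
Beats per measure (3/4) = 3
One measure = 3 × 60000 / 48 = 180000 / 48 ms
2 measures = 2 × 180000 / 48 = 360000 / 48
= 7500.0 ms


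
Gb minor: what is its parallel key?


Working:
Parallel keys share the same tonic but differ in mode
Gb minor → parallel is Gb major
= Gb major


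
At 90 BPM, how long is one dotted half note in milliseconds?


Let's work it out.
One quarter-note beat = 60000 / BPM = 60000 / 90 ms
Dotted half note = 3 × quarter note
Duration = 3 × 60000 / 90 = 180000 / 90
= 2000.0 ms


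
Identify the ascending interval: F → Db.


Solution.
Letter names: F → D spans 6 letter names → a 6th
Semitones: F → Db = 8 half-steps
A 6th of 8 semitones is a minor 6th
= minor 6th


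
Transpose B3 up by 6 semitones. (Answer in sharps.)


Let's work it out.
B3: chromatic position 11 in octave 3 → absolute = 3×12 + 11 = 47
Transpose up 6: 47 + 6 = 53
53 = 4×12 + 5 → F in octave 4
Result = F4


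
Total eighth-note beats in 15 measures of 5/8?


Time signature 5/8: the bottom number 8 means the eighth note gets one count
The top number 5 means 5 eighth-note beats per measure
Total = 5 × 15 measures
= 75 eighth-note beats


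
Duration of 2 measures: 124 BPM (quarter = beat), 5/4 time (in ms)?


Working:
Quarter-note beat duration = 60000 / 124 ms
Beats per measure (5/4) = 5
One measure = 5 × 60000 / 124 = 300000 / 124 ms
2 measures = 2 × 300000 / 124 = 600000 / 124
= 4838.7 ms


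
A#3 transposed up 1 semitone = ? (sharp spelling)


Let's work it out.
A#3: chromatic position 10 in octave 3 → absolute = 3×12 + 10 = 46
Transpose up 1: 46 + 1 = 47
47 = 3×12 + 11 → B in octave 3
Result = B3


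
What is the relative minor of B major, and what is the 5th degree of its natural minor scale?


Working:
The relative minor shares the major's key signature and starts on its 6th degree
6th degree = a major 6th above the tonic; a major 6th above B is G#
→ relative minor of B major is G# minor
G# natural minor scale: G# A# B C# D# E F#
= G# minor; 5th degree = D#


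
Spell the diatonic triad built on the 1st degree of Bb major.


Bb major scale: Bb C D Eb F G A
Diatonic triad on degree 1 stacks scale notes 1, 3, 5: Bb D F
Bb→D = 4 semitones; Bb→F = 7 semitones → major triad
= Bb D F (major)


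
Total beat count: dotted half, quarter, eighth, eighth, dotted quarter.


Reasoning:
Beat values:
  dotted half = 3 beats
  quarter = 1 beat
  eighth = 0.5 beats
  eighth = 0.5 beats
  dotted quarter = 1.5 beats
Sum = 3 + 1 + 0.5 + 0.5 + 1.5
= 6.5 beats


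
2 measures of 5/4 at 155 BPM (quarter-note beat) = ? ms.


Step by step:
Quarter-note beat duration = 60000 / 155 ms
Beats per measure (5/4) = 5
One measure = 5 × 60000 / 155 = 300000 / 155 ms
2 measures = 2 × 300000 / 155 = 600000 / 155
= 3871.0 ms


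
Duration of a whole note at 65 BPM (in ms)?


Reasoning:
One quarter-note beat = 60000 / BPM = 60000 / 65 ms
Whole note = 4 × quarter note
Duration = 4 × 60000 / 65 = 240000 / 65
= 3692.3 ms


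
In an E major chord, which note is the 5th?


Working:
Major triad = root + major 3rd (4 semitones) + perfect 5th (7 semitones)
A triad on E stacks thirds, so the chord tones use letter names E-G-B
Root: E
Major 3rd above E: G#
Perfect 5th above E: B
The 5th = B


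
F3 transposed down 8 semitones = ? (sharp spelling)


F3: chromatic position 5 in octave 3 → absolute = 3×12 + 5 = 41
Transpose down 8: 41 - 8 = 33
33 = 2×12 + 9 → A in octave 2
Result = A2


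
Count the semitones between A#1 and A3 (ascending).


Working:
Absolute semitone position = octave×12 + chromatic position
A#1: 1×12 + 10 = 22
A3: 3×12 + 9 = 45
Difference = 45 - 22 = 23
= 23 semitones


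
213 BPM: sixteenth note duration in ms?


Reasoning:
One quarter-note beat = 60000 / BPM = 60000 / 213 ms
Sixteenth note = 1/4 × quarter note
Duration = 1/4 × 60000 / 213 = 15000 / 213
= 70.4 ms


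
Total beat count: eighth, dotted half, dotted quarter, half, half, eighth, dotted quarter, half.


Step by step:
Beat values:
  eighth = 0.5 beats
  dotted half = 3 beats
  dotted quarter = 1.5 beats
  half = 2 beats
  half = 2 beats
  eighth = 0.5 beats
  dotted quarter = 1.5 beats
  half = 2 beats
Sum = 0.5 + 3 + 1.5 + 2 + 2 + 0.5 + 1.5 + 2
= 13 beats


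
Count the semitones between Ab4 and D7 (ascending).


Reasoning:
Absolute semitone position = octave×12 + chromatic position
Ab4: 4×12 + 8 = 56
D7: 7×12 + 2 = 86
Difference = 86 - 56 = 30
= 30 semitones


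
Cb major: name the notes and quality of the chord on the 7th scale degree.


Solution.
Cb major scale: Cb Db Eb Fb Gb Ab Bb
Diatonic triad on degree 7 stacks scale notes 7, 2, 4: Bb Db Fb
Bb→Db = 3 semitones; Bb→Fb = 6 semitones → diminished triad
= Bb Db Fb (diminished)


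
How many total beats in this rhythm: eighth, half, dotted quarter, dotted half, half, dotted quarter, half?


Solution.
Beat values:
  eighth = 0.5 beats
  half = 2 beats
  dotted quarter = 1.5 beats
  dotted half = 3 beats
  half = 2 beats
  dotted quarter = 1.5 beats
  half = 2 beats
Sum = 0.5 + 2 + 1.5 + 3 + 2 + 1.5 + 2
= 12.5 beats


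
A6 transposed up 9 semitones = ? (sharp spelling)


A6: chromatic position 9 in octave 6 → absolute = 6×12 + 9 = 81
Transpose up 9: 81 + 9 = 90
90 = 7×12 + 6 → F# in octave 7
Result = F#7


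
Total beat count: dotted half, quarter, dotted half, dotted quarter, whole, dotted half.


Reasoning:
Beat values:
  dotted half = 3 beats
  quarter = 1 beat
  dotted half = 3 beats
  dotted quarter = 1.5 beats
  whole = 4 beats
  dotted half = 3 beats
Sum = 3 + 1 + 3 + 1.5 + 4 + 3
= 15.5 beats


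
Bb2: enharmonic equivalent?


Let's work it out.
Enharmonic notes sound the same pitch but are spelled with different letter names
Bb and A# name the same pitch class
= A#2


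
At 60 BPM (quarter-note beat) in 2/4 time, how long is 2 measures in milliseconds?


Quarter-note beat duration = 60000 / 60 ms
Beats per measure (2/4) = 2
One measure = 2 × 60000 / 60 = 120000 / 60 ms
2 measures = 2 × 120000 / 60 = 240000 / 60
= 4000.0 ms


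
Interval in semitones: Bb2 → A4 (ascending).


Reasoning:
Absolute semitone position = octave×12 + chromatic position
Bb2: 2×12 + 10 = 34
A4: 4×12 + 9 = 57
Difference = 57 - 34 = 23
= 23 semitones


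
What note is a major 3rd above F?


Working:
A 3rd spans 3 letter names, so from F we land on A
A major 3rd = 4 semitones above F
Spell A at that pitch: A
= A


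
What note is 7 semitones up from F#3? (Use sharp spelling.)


F#3: chromatic position 6 in octave 3 → absolute = 3×12 + 6 = 42
Transpose up 7: 42 + 7 = 49
49 = 4×12 + 1 → C# in octave 4
Result = C#4


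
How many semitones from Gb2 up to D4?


Absolute semitone position = octave×12 + chromatic position
Gb2: 2×12 + 6 = 30
D4: 4×12 + 2 = 50
Difference = 50 - 30 = 20
= 20 semitones


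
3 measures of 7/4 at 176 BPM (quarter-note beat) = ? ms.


Let's work it out.
Quarter-note beat duration = 60000 / 176 ms
Beats per measure (7/4) = 7
One measure = 7 × 60000 / 176 = 420000 / 176 ms
3 measures = 3 × 420000 / 176 = 1260000 / 176
= 7159.1 ms


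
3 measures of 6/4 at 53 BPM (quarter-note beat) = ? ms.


Solution.
Quarter-note beat duration = 60000 / 53 ms
Beats per measure (6/4) = 6
One measure = 6 × 60000 / 53 = 360000 / 53 ms
3 measures = 3 × 360000 / 53 = 1080000 / 53
= 20377.4 ms


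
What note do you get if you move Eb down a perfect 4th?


Working:
perfect 4th: 4 letter names, 5 semitones
Letter: E - 3 → B
Pitch: Eb - 5 semitones, spelled as a B → Bb
= Bb


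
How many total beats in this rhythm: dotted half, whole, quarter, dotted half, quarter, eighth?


Reasoning:
Beat values:
  dotted half = 3 beats
  whole = 4 beats
  quarter = 1 beat
  dotted half = 3 beats
  quarter = 1 beat
  eighth = 0.5 beats
Sum = 3 + 4 + 1 + 3 + 1 + 0.5
= 12.5 beats


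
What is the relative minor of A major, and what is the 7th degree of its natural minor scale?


Reasoning:
The relative minor shares the major's key signature and starts on its 6th degree
6th degree = a major 6th above the tonic; a major 6th above A is F#
→ relative minor of A major is F# minor
F# natural minor scale: F# G# A B C# D E
= F# minor; 7th degree = E


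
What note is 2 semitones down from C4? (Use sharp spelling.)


C4: chromatic position 0 in octave 4 → absolute = 4×12 + 0 = 48
Transpose down 2: 48 - 2 = 46
46 = 3×12 + 10 → A# in octave 3
Result = A#3


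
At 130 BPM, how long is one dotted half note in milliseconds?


Reasoning:
One quarter-note beat = 60000 / BPM = 60000 / 130 ms
Dotted half note = 3 × quarter note
Duration = 3 × 60000 / 130 = 180000 / 130
= 1384.6 ms


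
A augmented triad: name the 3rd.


Working:
Augmented triad = root + major 3rd (4 semitones) + augmented 5th (8 semitones)
A triad on A stacks thirds, so the chord tones use letter names A-C-E
Root: A
Major 3rd above A: C#
Augmented 5th above A: E#
The 3rd = C#


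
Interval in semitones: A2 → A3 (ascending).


Let's work it out.
Absolute semitone position = octave×12 + chromatic position
A2: 2×12 + 9 = 33
A3: 3×12 + 9 = 45
Difference = 45 - 33 = 12
= 12 semitones


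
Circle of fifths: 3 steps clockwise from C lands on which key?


Solution.
Each clockwise step on the circle of fifths moves up a perfect 5th
From C: C → G → D → A
= A


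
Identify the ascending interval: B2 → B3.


Letter names: B → B spans 8 letter names → an octave
Semitones: B2 → B3 = 12 half-steps
An octave of 12 semitones is a perfect octave
= perfect octave


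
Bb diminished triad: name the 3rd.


Solution.
Diminished triad = root + minor 3rd (3 semitones) + diminished 5th (6 semitones)
A triad on Bb stacks thirds, so the chord tones use letter names B-D-F
Root: Bb
Minor 3rd above Bb: Db
Diminished 5th above Bb: Fb
The 3rd = Db


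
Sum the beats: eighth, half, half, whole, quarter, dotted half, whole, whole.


Reasoning:
Beat values:
  eighth = 0.5 beats
  half = 2 beats
  half = 2 beats
  whole = 4 beats
  quarter = 1 beat
  dotted half = 3 beats
  whole = 4 beats
  whole = 4 beats
Sum = 0.5 + 2 + 2 + 4 + 1 + 3 + 4 + 4
= 20.5 beats


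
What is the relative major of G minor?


The relative major shares the key signature and is a minor 3rd above the minor tonic
A minor 3rd above G is Bb
→ relative major of G minor is Bb major
= Bb major


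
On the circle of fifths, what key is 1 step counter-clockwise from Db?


Reasoning:
Each counter-clockwise step moves down a perfect 5th (= up a perfect 4th)
From Db: Db → F#/Gb
= F#/Gb


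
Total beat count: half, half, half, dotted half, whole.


Beat values:
  half = 2 beats
  half = 2 beats
  half = 2 beats
  dotted half = 3 beats
  whole = 4 beats
Sum = 2 + 2 + 2 + 3 + 4
= 13 beats


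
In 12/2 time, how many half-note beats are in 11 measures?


Reasoning:
Time signature 12/2: the bottom number 2 means the half note gets one count
The top number 12 means 12 half-note beats per measure
Total = 12 × 11 measures
= 132 half-note beats


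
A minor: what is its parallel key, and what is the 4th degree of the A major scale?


Parallel keys share the same tonic but differ in mode
A minor → parallel is A major
A major scale: A B C# D E F# G#
= A major; 4th degree = D


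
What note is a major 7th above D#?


Let's work it out.
A 7th spans 7 letter names, so from D we land on C
A major 7th = 11 semitones above D#
Spell C at that pitch: C##
= C##


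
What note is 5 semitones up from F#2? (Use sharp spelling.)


Reasoning:
F#2: chromatic position 6 in octave 2 → absolute = 2×12 + 6 = 30
Transpose up 5: 30 + 5 = 35
35 = 2×12 + 11 → B in octave 2
Result = B2


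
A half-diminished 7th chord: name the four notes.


Reasoning:
Half-diminished 7th chord = root + minor 3rd + diminished 5th + minor 7th
Seventh chords stack in thirds, so the letter names are A-C-E-G
Root: A
Minor 3rd above A: C
Diminished 5th above A: Eb
Minor 7th above A: G
Chord = A C Eb G


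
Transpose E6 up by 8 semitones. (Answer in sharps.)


Working:
E6: chromatic position 4 in octave 6 → absolute = 6×12 + 4 = 76
Transpose up 8: 76 + 8 = 84
84 = 7×12 + 0 → C in octave 7
Result = C7


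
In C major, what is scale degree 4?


Major scale pattern: W-W-H-W-W-W-H (2-2-1-2-2-2-1 semitones)
Starting from C:
  C + 2 semitones → D
  D + 2 semitones → E
  E + 1 semitone → F
  F + 2 semitones → G
  G + 2 semitones → A
  A + 2 semitones → B
  B + 1 semitone → C
Scale: C D E F G A B
Degree 4 = F


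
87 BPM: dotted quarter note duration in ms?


Step by step:
One quarter-note beat = 60000 / BPM = 60000 / 87 ms
Dotted quarter note = 3/2 × quarter note
Duration = 3/2 × 60000 / 87 = 90000 / 87
= 1034.5 ms


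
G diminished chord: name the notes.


Diminished triad = root + minor 3rd (3 semitones) + diminished 5th (6 semitones)
A triad on G stacks thirds, so the chord tones use letter names G-B-D
Root: G
Minor 3rd above G: Bb
Diminished 5th above G: Db
Chord = G Bb Db


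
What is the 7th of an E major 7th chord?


Major 7th chord = root + major 3rd + perfect 5th + major 7th
Seventh chords stack in thirds, so the letter names are E-G-B-D
Root: E
Major 3rd above E: G#
Perfect 5th above E: B
Major 7th above E: D#
The 7th = D#


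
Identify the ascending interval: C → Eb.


Solution.
Letter names: C → E spans 3 letter names → a 3rd
Semitones: C → Eb = 3 half-steps
A 3rd of 3 semitones is a minor 3rd
= minor 3rd


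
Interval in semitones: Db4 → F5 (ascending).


Reasoning:
Absolute semitone position = octave×12 + chromatic position
Db4: 4×12 + 1 = 49
F5: 5×12 + 5 = 65
Difference = 65 - 49 = 16
= 16 semitones


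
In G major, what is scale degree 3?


Solution.
Major scale pattern: W-W-H-W-W-W-H (2-2-1-2-2-2-1 semitones)
Starting from G:
  G + 2 semitones → A
  A + 2 semitones → B
  B + 1 semitone → C
  C + 2 semitones → D
  D + 2 semitones → E
  E + 2 semitones → F#
  F# + 1 semitone → G
Scale: G A B C D E F#
Degree 3 = B


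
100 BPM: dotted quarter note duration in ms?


One quarter-note beat = 60000 / BPM = 60000 / 100 ms
Dotted quarter note = 3/2 × quarter note
Duration = 3/2 × 60000 / 100 = 90000 / 100
= 900.0 ms


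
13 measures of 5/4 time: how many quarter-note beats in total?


Time signature 5/4: the bottom number 4 means the quarter note gets one count
The top number 5 means 5 quarter-note beats per measure
Total = 5 × 13 measures
= 65 quarter-note beats


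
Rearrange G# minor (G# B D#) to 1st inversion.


Root position: G# B D#
1st inversion: move root up an octave
Bass note: B
Notes (bottom to top) = B D# G#


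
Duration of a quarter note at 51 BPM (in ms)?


Reasoning:
One quarter-note beat = 60000 / BPM = 60000 / 51 ms
Duration = 60000 / 51
= 1176.5 ms


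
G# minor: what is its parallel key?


Working:
Parallel keys share the same tonic but differ in mode
G# minor → parallel is G# major
= G# major


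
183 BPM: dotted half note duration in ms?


Working:
One quarter-note beat = 60000 / BPM = 60000 / 183 ms
Dotted half note = 3 × quarter note
Duration = 3 × 60000 / 183 = 180000 / 183
= 983.6 ms


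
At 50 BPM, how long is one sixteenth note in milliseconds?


Solution.
One quarter-note beat = 60000 / BPM = 60000 / 50 ms
Sixteenth note = 1/4 × quarter note
Duration = 1/4 × 60000 / 50 = 15000 / 50
= 300.0 ms


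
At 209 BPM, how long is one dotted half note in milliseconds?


One quarter-note beat = 60000 / BPM = 60000 / 209 ms
Dotted half note = 3 × quarter note
Duration = 3 × 60000 / 209 = 180000 / 209
= 861.2 ms


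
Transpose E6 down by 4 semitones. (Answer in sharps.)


Working:
E6: chromatic position 4 in octave 6 → absolute = 6×12 + 4 = 76
Transpose down 4: 76 - 4 = 72
72 = 6×12 + 0 → C in octave 6
Result = C6


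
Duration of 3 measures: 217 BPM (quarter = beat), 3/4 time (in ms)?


Step by step:
Quarter-note beat duration = 60000 / 217 ms
Beats per measure (3/4) = 3
One measure = 3 × 60000 / 217 = 180000 / 217 ms
3 measures = 3 × 180000 / 217 = 540000 / 217
= 2488.5 ms


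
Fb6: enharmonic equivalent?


Enharmonic notes sound the same pitch but are spelled with different letter names
Fb and E name the same pitch class
= E6


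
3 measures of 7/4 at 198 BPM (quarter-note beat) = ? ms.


Working:
Quarter-note beat duration = 60000 / 198 ms
Beats per measure (7/4) = 7
One measure = 7 × 60000 / 198 = 420000 / 198 ms
3 measures = 3 × 420000 / 198 = 1260000 / 198
= 6363.6 ms


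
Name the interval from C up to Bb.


Solution.
Letter names: C → B spans 7 letter names → a 7th
Semitones: C → Bb = 10 half-steps
A 7th of 10 semitones is a minor 7th
= minor 7th


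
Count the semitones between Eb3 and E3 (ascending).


Absolute semitone position = octave×12 + chromatic position
Eb3: 3×12 + 3 = 39
E3: 3×12 + 4 = 40
Difference = 40 - 39 = 1
= 1 semitone


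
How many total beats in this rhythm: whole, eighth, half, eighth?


Reasoning:
Beat values:
  whole = 4 beats
  eighth = 0.5 beats
  half = 2 beats
  eighth = 0.5 beats
Sum = 4 + 0.5 + 2 + 0.5
= 7 beats


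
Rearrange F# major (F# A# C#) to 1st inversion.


Let's work it out.
Root position: F# A# C#
1st inversion: move root up an octave
Bass note: A#
Notes (bottom to top) = A# C# F#


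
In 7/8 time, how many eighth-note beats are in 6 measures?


Time signature 7/8: the bottom number 8 means the eighth note gets one count
The top number 7 means 7 eighth-note beats per measure
Total = 7 × 6 measures
= 42 eighth-note beats


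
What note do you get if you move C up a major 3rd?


Let's work it out.
major 3rd: 3 letter names, 4 semitones
Letter: C + 2 → E
Pitch: C + 4 semitones, spelled as an E → E
= E


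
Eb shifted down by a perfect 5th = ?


Solution.
perfect 5th: 5 letter names, 7 semitones
Letter: E - 4 → A
Pitch: Eb - 7 semitones, spelled as an A → Ab
= Ab


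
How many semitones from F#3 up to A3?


Let's work it out.
Absolute semitone position = octave×12 + chromatic position
F#3: 3×12 + 6 = 42
A3: 3×12 + 9 = 45
Difference = 45 - 42 = 3
= 3 semitones


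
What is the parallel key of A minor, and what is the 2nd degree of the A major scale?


Parallel keys share the same tonic but differ in mode
A minor → parallel is A major
A major scale: A B C# D E F# G#
= A major; 2nd degree = B


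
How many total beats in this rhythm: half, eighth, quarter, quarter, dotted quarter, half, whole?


Solution.
Beat values:
  half = 2 beats
  eighth = 0.5 beats
  quarter = 1 beat
  quarter = 1 beat
  dotted quarter = 1.5 beats
  half = 2 beats
  whole = 4 beats
Sum = 2 + 0.5 + 1 + 1 + 1.5 + 2 + 4
= 12 beats


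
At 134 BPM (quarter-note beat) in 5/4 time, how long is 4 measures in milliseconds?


Let's work it out.
Quarter-note beat duration = 60000 / 134 ms
Beats per measure (5/4) = 5
One measure = 5 × 60000 / 134 = 300000 / 134 ms
4 measures = 4 × 300000 / 134 = 1200000 / 134
= 8955.2 ms


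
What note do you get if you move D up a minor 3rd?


minor 3rd: 3 letter names, 3 semitones
Letter: D + 2 → F
Pitch: D + 3 semitones, spelled as an F → F
= F


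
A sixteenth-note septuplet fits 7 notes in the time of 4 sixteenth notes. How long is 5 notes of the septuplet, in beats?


Septuplet: 7 notes occupy the space of 4 sixteenth notes
Space = 4 × 1/4 = 1 beat
Each septuplet note = 1 / 7 = 1/7 beats
5 notes = 5 × 1/7 = 5/7
= 5/7 beats


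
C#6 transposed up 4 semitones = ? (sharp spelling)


C#6: chromatic position 1 in octave 6 → absolute = 6×12 + 1 = 73
Transpose up 4: 73 + 4 = 77
77 = 6×12 + 5 → F in octave 6
Result = F6


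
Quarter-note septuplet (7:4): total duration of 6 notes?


Let's work it out.
Septuplet: 7 notes occupy the space of 4 quarter notes
Space = 4 × 1 = 4 beats
Each septuplet note = 4 / 7 = 4/7 beats
6 notes = 6 × 4/7 = 24/7
= 24/7 beats


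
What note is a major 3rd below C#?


Solution.
A 3rd spans 3 letter names, so from C we land on A
A major 3rd = 4 semitones below C#
Spell A at that pitch: A
= A


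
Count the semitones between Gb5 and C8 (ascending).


Absolute semitone position = octave×12 + chromatic position
Gb5: 5×12 + 6 = 66
C8: 8×12 + 0 = 96
Difference = 96 - 66 = 30
= 30 semitones


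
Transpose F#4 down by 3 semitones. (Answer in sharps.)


Let's work it out.
F#4: chromatic position 6 in octave 4 → absolute = 4×12 + 6 = 54
Transpose down 3: 54 - 3 = 51
51 = 4×12 + 3 → D# in octave 4
Result = D#4


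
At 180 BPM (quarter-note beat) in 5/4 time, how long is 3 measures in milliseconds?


Let's work it out.
Quarter-note beat duration = 60000 / 180 ms
Beats per measure (5/4) = 5
One measure = 5 × 60000 / 180 = 300000 / 180 ms
3 measures = 3 × 300000 / 180 = 900000 / 180
= 5000.0 ms


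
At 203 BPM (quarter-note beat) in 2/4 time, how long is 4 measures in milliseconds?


Quarter-note beat duration = 60000 / 203 ms
Beats per measure (2/4) = 2
One measure = 2 × 60000 / 203 = 120000 / 203 ms
4 measures = 4 × 120000 / 203 = 480000 / 203
= 2364.5 ms


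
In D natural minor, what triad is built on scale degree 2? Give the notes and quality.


Working:
D natural minor scale: D E F G A Bb C
Diatonic triad on degree 2 stacks scale notes 2, 4, 6: E G Bb
E→G = 3 semitones; E→Bb = 6 semitones → diminished triad
= E G Bb (diminished)


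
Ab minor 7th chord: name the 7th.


Reasoning:
Minor 7th chord = root + minor 3rd + perfect 5th + minor 7th
Seventh chords stack in thirds, so the letter names are A-C-E-G
Root: Ab
Minor 3rd above Ab: Cb
Perfect 5th above Ab: Eb
Minor 7th above Ab: Gb
The 7th = Gb


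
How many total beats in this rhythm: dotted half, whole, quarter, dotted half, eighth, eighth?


Solution.
Beat values:
  dotted half = 3 beats
  whole = 4 beats
  quarter = 1 beat
  dotted half = 3 beats
  eighth = 0.5 beats
  eighth = 0.5 beats
Sum = 3 + 4 + 1 + 3 + 0.5 + 0.5
= 12 beats


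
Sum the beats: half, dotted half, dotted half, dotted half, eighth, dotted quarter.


Beat values:
  half = 2 beats
  dotted half = 3 beats
  dotted half = 3 beats
  dotted half = 3 beats
  eighth = 0.5 beats
  dotted quarter = 1.5 beats
Sum = 2 + 3 + 3 + 3 + 0.5 + 1.5
= 13 beats


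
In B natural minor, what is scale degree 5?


Let's work it out.
Natural minor scale pattern: W-H-W-W-H-W-W (2-1-2-2-1-2-2 semitones)
Starting from B:
  B + 2 semitones → C#
  C# + 1 semitone → D
  D + 2 semitones → E
  E + 2 semitones → F#
  F# + 1 semitone → G
  G + 2 semitones → A
  A + 2 semitones → B
Scale: B C# D E F# G A
Degree 5 = F#


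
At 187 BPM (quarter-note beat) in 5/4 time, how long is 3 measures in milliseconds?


Step by step:
Quarter-note beat duration = 60000 / 187 ms
Beats per measure (5/4) = 5
One measure = 5 × 60000 / 187 = 300000 / 187 ms
3 measures = 3 × 300000 / 187 = 900000 / 187
= 4812.8 ms


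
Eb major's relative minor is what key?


Reasoning:
The relative minor shares the major's key signature and starts on its 6th degree
6th degree = a major 6th above the tonic; a major 6th above Eb is C
→ relative minor of Eb major is C minor
= C minor


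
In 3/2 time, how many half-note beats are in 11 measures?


Step by step:
Time signature 3/2: the bottom number 2 means the half note gets one count
The top number 3 means 3 half-note beats per measure
Total = 3 × 11 measures
= 33 half-note beats


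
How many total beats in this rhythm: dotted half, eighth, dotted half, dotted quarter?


Working:
Beat values:
  dotted half = 3 beats
  eighth = 0.5 beats
  dotted half = 3 beats
  dotted quarter = 1.5 beats
Sum = 3 + 0.5 + 3 + 1.5
= 8 beats


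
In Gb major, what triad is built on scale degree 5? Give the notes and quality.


Gb major scale: Gb Ab Bb Cb Db Eb F
Diatonic triad on degree 5 stacks scale notes 5, 7, 2: Db F Ab
Db→F = 4 semitones; Db→Ab = 7 semitones → major triad
= Db F Ab (major)


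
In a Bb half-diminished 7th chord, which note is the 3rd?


Working:
Half-diminished 7th chord = root + minor 3rd + diminished 5th + minor 7th
Seventh chords stack in thirds, so the letter names are B-D-F-A
Root: Bb
Minor 3rd above Bb: Db
Diminished 5th above Bb: Fb
Minor 7th above Bb: Ab
The 3rd = Db


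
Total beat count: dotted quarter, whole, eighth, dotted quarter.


Solution.
Beat values:
  dotted quarter = 1.5 beats
  whole = 4 beats
  eighth = 0.5 beats
  dotted quarter = 1.5 beats
Sum = 1.5 + 4 + 0.5 + 1.5
= 7.5 beats


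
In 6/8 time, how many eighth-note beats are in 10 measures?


Time signature 6/8: the bottom number 8 means the eighth note gets one count
The top number 6 means 6 eighth-note beats per measure
Total = 6 × 10 measures
= 60 eighth-note beats


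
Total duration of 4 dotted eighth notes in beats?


Working:
Base eighth note = 1/2 beats
Dot 1 adds half the previous value: +1/4
One dotted eighth = 1/2 + 1/4 = 3/4
4 of them = 4 × 3/4 = 3
= 3 beats


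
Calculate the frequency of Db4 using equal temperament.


Working:
f = 440 × 2^(n/12) where n = semitones from A4
Db4: -8 semitones from A4
f = 440 × 2^(-8/12)
f = 277.18 Hz


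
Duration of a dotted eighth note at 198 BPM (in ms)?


Let's work it out.
One quarter-note beat = 60000 / BPM = 60000 / 198 ms
Dotted eighth note = 3/4 × quarter note
Duration = 3/4 × 60000 / 198 = 45000 / 198
= 227.3 ms


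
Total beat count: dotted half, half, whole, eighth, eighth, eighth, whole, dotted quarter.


Let's work it out.
Beat values:
  dotted half = 3 beats
  half = 2 beats
  whole = 4 beats
  eighth = 0.5 beats
  eighth = 0.5 beats
  eighth = 0.5 beats
  whole = 4 beats
  dotted quarter = 1.5 beats
Sum = 3 + 2 + 4 + 0.5 + 0.5 + 0.5 + 4 + 1.5
= 16 beats


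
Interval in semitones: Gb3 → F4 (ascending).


Step by step:
Absolute semitone position = octave×12 + chromatic position
Gb3: 3×12 + 6 = 42
F4: 4×12 + 5 = 53
Difference = 53 - 42 = 11
= 11 semitones


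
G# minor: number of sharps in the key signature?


Sharp minor keys follow the circle of fifths: A(0), E(1), B(2), F#(3), C#(4), G#(5), D#(6), A#(7)
G# minor has 5 sharps
Order of sharps: F# C# G# D# A# E# B# → first 5: F#, C#, G#, D#, A#
= 5 sharps


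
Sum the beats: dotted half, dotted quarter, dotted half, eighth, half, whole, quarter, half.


Step by step:
Beat values:
  dotted half = 3 beats
  dotted quarter = 1.5 beats
  dotted half = 3 beats
  eighth = 0.5 beats
  half = 2 beats
  whole = 4 beats
  quarter = 1 beat
  half = 2 beats
Sum = 3 + 1.5 + 3 + 0.5 + 2 + 4 + 1 + 2
= 17 beats


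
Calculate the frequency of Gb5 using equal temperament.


f = 440 × 2^(n/12) where n = semitones from A4
Gb5: 9 semitones from A4
f = 440 × 2^(9/12)
f = 739.99 Hz


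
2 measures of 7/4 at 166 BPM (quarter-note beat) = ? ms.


Step by step:
Quarter-note beat duration = 60000 / 166 ms
Beats per measure (7/4) = 7
One measure = 7 × 60000 / 166 = 420000 / 166 ms
2 measures = 2 × 420000 / 166 = 840000 / 166
= 5060.2 ms


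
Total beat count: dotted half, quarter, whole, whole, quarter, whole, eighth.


Solution.
Beat values:
  dotted half = 3 beats
  quarter = 1 beat
  whole = 4 beats
  whole = 4 beats
  quarter = 1 beat
  whole = 4 beats
  eighth = 0.5 beats
Sum = 3 + 1 + 4 + 4 + 1 + 4 + 0.5
= 17.5 beats


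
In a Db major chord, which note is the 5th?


Working:
Major triad = root + major 3rd (4 semitones) + perfect 5th (7 semitones)
A triad on Db stacks thirds, so the chord tones use letter names D-F-A
Root: Db
Major 3rd above Db: F
Perfect 5th above Db: Ab
The 5th = Ab


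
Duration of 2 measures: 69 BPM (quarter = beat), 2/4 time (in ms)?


Reasoning:
Quarter-note beat duration = 60000 / 69 ms
Beats per measure (2/4) = 2
One measure = 2 × 60000 / 69 = 120000 / 69 ms
2 measures = 2 × 120000 / 69 = 240000 / 69
= 3478.3 ms


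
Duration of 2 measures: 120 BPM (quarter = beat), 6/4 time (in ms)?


Working:
Quarter-note beat duration = 60000 / 120 ms
Beats per measure (6/4) = 6
One measure = 6 × 60000 / 120 = 360000 / 120 ms
2 measures = 2 × 360000 / 120 = 720000 / 120
= 6000.0 ms


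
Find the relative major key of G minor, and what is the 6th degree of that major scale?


Reasoning:
The relative major shares the key signature and is a minor 3rd above the minor tonic
A minor 3rd above G is Bb
→ relative major of G minor is Bb major
Bb major scale: Bb C D Eb F G A
= Bb major; 6th degree = G


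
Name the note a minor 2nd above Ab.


A 2nd spans 2 letter names, so from A we land on B
A minor 2nd = 1 semitone above Ab
Spell B at that pitch: Bbb
= Bbb


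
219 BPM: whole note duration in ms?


One quarter-note beat = 60000 / BPM = 60000 / 219 ms
Whole note = 4 × quarter note
Duration = 4 × 60000 / 219 = 240000 / 219
= 1095.9 ms


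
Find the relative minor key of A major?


Step by step:
The relative minor shares the major's key signature and starts on its 6th degree
6th degree = a major 6th above the tonic; a major 6th above A is F#
→ relative minor of A major is F# minor
= F# minor


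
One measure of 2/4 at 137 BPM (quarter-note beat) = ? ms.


Quarter-note beat duration = 60000 / 137 ms
Beats per measure (2/4) = 2
One measure = 2 × 60000 / 137 = 120000 / 137 ms
= 875.9 ms


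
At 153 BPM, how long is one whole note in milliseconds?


Step by step:
One quarter-note beat = 60000 / BPM = 60000 / 153 ms
Whole note = 4 × quarter note
Duration = 4 × 60000 / 153 = 240000 / 153
= 1568.6 ms


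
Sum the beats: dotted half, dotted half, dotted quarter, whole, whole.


Working:
Beat values:
  dotted half = 3 beats
  dotted half = 3 beats
  dotted quarter = 1.5 beats
  whole = 4 beats
  whole = 4 beats
Sum = 3 + 3 + 1.5 + 4 + 4
= 15.5 beats


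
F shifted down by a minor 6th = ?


Step by step:
minor 6th: 6 letter names, 8 semitones
Letter: F - 5 → A
Pitch: F - 8 semitones, spelled as an A → A
= A


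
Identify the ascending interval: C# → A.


Working:
Letter names: C → A spans 6 letter names → a 6th
Semitones: C# → A = 8 half-steps
A 6th of 8 semitones is a minor 6th
= minor 6th


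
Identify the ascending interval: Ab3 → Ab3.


Letter names: A → A spans 1 letter name → a unison
Semitones: Ab3 → Ab3 = 0 half-steps
A unison of 0 semitones is a perfect unison
= perfect unison


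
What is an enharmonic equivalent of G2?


Working:
Enharmonic notes sound the same pitch but are spelled with different letter names
G and F## name the same pitch class
= F##2


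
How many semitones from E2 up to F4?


Absolute semitone position = octave×12 + chromatic position
E2: 2×12 + 4 = 28
F4: 4×12 + 5 = 53
Difference = 53 - 28 = 25
= 25 semitones


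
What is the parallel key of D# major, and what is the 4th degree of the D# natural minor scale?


Parallel keys share the same tonic but differ in mode
D# major → parallel is D# minor
D# natural minor scale: D# E# F# G# A# B C#
= D# minor; 4th degree = G#


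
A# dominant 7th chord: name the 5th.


Dominant 7th chord = root + major 3rd + perfect 5th + minor 7th
Seventh chords stack in thirds, so the letter names are A-C-E-G
Root: A#
Major 3rd above A#: C##
Perfect 5th above A#: E#
Minor 7th above A#: G#
The 5th = E#


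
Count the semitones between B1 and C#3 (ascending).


Step by step:
Absolute semitone position = octave×12 + chromatic position
B1: 1×12 + 11 = 23
C#3: 3×12 + 1 = 37
Difference = 37 - 23 = 14
= 14 semitones


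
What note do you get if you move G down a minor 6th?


minor 6th: 6 letter names, 8 semitones
Letter: G - 5 → B
Pitch: G - 8 semitones, spelled as a B → B
= B


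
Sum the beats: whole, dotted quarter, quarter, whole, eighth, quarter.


Step by step:
Beat values:
  whole = 4 beats
  dotted quarter = 1.5 beats
  quarter = 1 beat
  whole = 4 beats
  eighth = 0.5 beats
  quarter = 1 beat
Sum = 4 + 1.5 + 1 + 4 + 0.5 + 1
= 12 beats


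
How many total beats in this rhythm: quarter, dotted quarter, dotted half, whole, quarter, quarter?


Beat values:
  quarter = 1 beat
  dotted quarter = 1.5 beats
  dotted half = 3 beats
  whole = 4 beats
  quarter = 1 beat
  quarter = 1 beat
Sum = 1 + 1.5 + 3 + 4 + 1 + 1
= 11.5 beats


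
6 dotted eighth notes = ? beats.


Step by step:
Base eighth note = 1/2 beats
Dot 1 adds half the previous value: +1/4
One dotted eighth = 1/2 + 1/4 = 3/4
6 of them = 6 × 3/4 = 9/2
= 9/2 beats


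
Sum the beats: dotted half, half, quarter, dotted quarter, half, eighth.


Beat values:
  dotted half = 3 beats
  half = 2 beats
  quarter = 1 beat
  dotted quarter = 1.5 beats
  half = 2 beats
  eighth = 0.5 beats
Sum = 3 + 2 + 1 + 1.5 + 2 + 0.5
= 10 beats


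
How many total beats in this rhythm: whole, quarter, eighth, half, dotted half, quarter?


Step by step:
Beat values:
  whole = 4 beats
  quarter = 1 beat
  eighth = 0.5 beats
  half = 2 beats
  dotted half = 3 beats
  quarter = 1 beat
Sum = 4 + 1 + 0.5 + 2 + 3 + 1
= 11.5 beats


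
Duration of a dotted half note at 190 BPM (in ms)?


Solution.
One quarter-note beat = 60000 / BPM = 60000 / 190 ms
Dotted half note = 3 × quarter note
Duration = 3 × 60000 / 190 = 180000 / 190
= 947.4 ms
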